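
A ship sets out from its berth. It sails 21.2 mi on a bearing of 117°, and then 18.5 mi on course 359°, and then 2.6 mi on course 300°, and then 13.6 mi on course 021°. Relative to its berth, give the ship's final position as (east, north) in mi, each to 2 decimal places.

(21.19, 22.87)

Leg 1 (117°, 21.2 mi): east 21.2 sin 117° = 18.89, north 21.2 cos 117° = -9.62
Leg 2 (359°, 18.5 mi): east 18.5 sin 359° = -0.32, north 18.5 cos 359° = 18.50
Leg 3 (300°, 2.6 mi): east 2.6 sin 300° = -2.25, north 2.6 cos 300° = 1.30
Leg 4 (021°, 13.6 mi): east 13.6 sin 21° = 4.87, north 13.6 cos 21° = 12.70
Summing: 21.19 mi east, 22.87 mi north → (21.19, 22.87).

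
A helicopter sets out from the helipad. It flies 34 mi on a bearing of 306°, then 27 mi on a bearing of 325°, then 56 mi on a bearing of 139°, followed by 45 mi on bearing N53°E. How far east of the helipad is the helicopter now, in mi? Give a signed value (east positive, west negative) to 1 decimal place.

29.7 mi

Leg 1 (306°, 34 mi): east 34 sin 306° = -27.51, north 34 cos 306° = 19.98
Leg 2 (325°, 27 mi): east 27 sin 325° = -15.49, north 27 cos 325° = 22.12
Leg 3 (139°, 56 mi): east 56 sin 139° = 36.74, north 56 cos 139° = -42.26
Leg 4 (N53°E, 45 mi): east 45 sin 53° = 35.94, north 45 cos 53° = 27.08
Net east component: 29.68 mi.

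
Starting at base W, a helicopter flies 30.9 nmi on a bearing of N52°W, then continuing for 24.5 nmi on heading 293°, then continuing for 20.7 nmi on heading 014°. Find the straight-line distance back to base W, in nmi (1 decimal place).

Leg 1 (N52°W, 30.9 nmi): east 30.9 sin 308° = -24.35, north 30.9 cos 308° = 19.02
Leg 2 (293°, 24.5 nmi): east 24.5 sin 293° = -22.55, north 24.5 cos 293° = 9.57
Leg 3 (014°, 20.7 nmi): east 20.7 sin 14° = 5.01, north 20.7 cos 14° = 20.09
Net: -41.89 east, 48.68 north. Distance = √((-41.89)² + (48.68)²) = 64.227 nmi.

64.2 nmi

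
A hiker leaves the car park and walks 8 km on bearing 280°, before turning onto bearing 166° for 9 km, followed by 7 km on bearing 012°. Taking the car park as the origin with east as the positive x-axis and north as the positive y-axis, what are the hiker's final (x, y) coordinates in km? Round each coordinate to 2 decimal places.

(-4.25, -0.50)

Leg 1 (280°, 8 km): east 8 sin 280° = -7.88, north 8 cos 280° = 1.39
Leg 2 (166°, 9 km): east 9 sin 166° = 2.18, north 9 cos 166° = -8.73
Leg 3 (012°, 7 km): east 7 sin 12° = 1.46, north 7 cos 12° = 6.85
Summing: -4.25 km east, -0.50 km north → (-4.25, -0.50).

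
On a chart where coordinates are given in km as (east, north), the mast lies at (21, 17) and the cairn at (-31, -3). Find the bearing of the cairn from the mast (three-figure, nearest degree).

Δeast = -31 − 21 = -52.00; Δnorth = -3 − 17 = -20.00.
Bearing = atan2(Δeast, Δnorth) mod 360° = 248.96° ≈ 249°.

249°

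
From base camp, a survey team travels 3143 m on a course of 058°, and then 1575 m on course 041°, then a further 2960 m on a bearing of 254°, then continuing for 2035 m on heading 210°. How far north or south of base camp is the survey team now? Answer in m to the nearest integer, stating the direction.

276 m north

Leg 1 (058°, 3143 m): east 3143 sin 58° = 2665.42, north 3143 cos 58° = 1665.54
Leg 2 (041°, 1575 m): east 1575 sin 41° = 1033.29, north 1575 cos 41° = 1188.67
Leg 3 (254°, 2960 m): east 2960 sin 254° = -2845.33, north 2960 cos 254° = -815.89
Leg 4 (210°, 2035 m): east 2035 sin 210° = -1017.50, north 2035 cos 210° = -1762.36
Net north component: 275.96 m.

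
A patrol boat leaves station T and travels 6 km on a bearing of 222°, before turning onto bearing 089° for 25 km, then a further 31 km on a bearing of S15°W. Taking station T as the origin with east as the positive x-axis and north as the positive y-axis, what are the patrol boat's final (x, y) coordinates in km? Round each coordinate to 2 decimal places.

(12.96, -33.97)

Leg 1 (222°, 6 km): east 6 sin 222° = -4.01, north 6 cos 222° = -4.46
Leg 2 (089°, 25 km): east 25 sin 89° = 25.00, north 25 cos 89° = 0.44
Leg 3 (S15°W, 31 km): east 31 sin 195° = -8.02, north 31 cos 195° = -29.94
Summing: 12.96 km east, -33.97 km north → (12.96, -33.97).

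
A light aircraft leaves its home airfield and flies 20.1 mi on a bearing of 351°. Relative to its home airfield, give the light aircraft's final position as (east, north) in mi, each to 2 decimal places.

Leg 1 (351°, 20.1 mi): east 20.1 sin 351° = -3.14, north 20.1 cos 351° = 19.85
Summing: -3.14 mi east, 19.85 mi north → (-3.14, 19.85).

(-3.14, 19.85)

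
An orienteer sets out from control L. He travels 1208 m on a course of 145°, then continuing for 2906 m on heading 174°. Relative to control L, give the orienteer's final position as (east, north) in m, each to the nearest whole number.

Leg 1 (145°, 1208 m): east 1208 sin 145° = 692.88, north 1208 cos 145° = -989.54
Leg 2 (174°, 2906 m): east 2906 sin 174° = 303.76, north 2906 cos 174° = -2890.08
Summing: 996.64 m east, -3879.62 m north → (997, -3880).

(997, -3880)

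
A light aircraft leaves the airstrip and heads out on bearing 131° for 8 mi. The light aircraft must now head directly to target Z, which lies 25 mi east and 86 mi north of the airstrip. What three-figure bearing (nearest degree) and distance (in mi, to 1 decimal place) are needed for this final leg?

Leg 1 (131°, 8 mi): east 8 sin 131° = 6.04, north 8 cos 131° = -5.25
Current position: (6.04, -5.25). Target: (25, 86). Remaining: Δeast = 18.96, Δnorth = 91.25.
Bearing = atan2(18.96, 91.25) mod 360° = 11.74°; distance = √((18.96)² + (91.25)²) = 93.198 mi.

012°, 93.2 mi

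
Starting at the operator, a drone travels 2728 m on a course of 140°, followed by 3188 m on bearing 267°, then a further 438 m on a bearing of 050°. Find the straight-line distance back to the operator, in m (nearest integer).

Leg 1 (140°, 2728 m): east 2728 sin 140° = 1753.52, north 2728 cos 140° = -2089.77
Leg 2 (267°, 3188 m): east 3188 sin 267° = -3183.63, north 3188 cos 267° = -166.85
Leg 3 (050°, 438 m): east 438 sin 50° = 335.53, north 438 cos 50° = 281.54
Net: -1094.58 east, -1975.08 north. Distance = √((-1094.58)² + (-1975.08)²) = 2258.102 m.

2258 m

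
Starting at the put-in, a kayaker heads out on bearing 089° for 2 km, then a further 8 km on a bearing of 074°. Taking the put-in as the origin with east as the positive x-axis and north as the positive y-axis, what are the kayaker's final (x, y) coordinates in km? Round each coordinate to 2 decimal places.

Leg 1 (089°, 2 km): east 2 sin 89° = 2.00, north 2 cos 89° = 0.03
Leg 2 (074°, 8 km): east 8 sin 74° = 7.69, north 8 cos 74° = 2.21
Summing: 9.69 km east, 2.24 km north → (9.69, 2.24).

(9.69, 2.24)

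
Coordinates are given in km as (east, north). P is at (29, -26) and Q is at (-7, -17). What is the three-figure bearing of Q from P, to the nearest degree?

284°

Δeast = -7 − 29 = -36.00; Δnorth = -17 − -26 = 9.00.
Bearing = atan2(Δeast, Δnorth) mod 360° = 284.04° ≈ 284°.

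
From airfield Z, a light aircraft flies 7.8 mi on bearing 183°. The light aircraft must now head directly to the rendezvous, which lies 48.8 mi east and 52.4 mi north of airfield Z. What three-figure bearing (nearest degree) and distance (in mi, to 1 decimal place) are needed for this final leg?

Leg 1 (183°, 7.8 mi): east 7.8 sin 183° = -0.41, north 7.8 cos 183° = -7.79
Current position: (-0.41, -7.79). Target: (48.8, 52.4). Remaining: Δeast = 49.21, Δnorth = 60.19.
Bearing = atan2(49.21, 60.19) mod 360° = 39.27°; distance = √((49.21)² + (60.19)²) = 77.744 mi.

039°, 77.7 mi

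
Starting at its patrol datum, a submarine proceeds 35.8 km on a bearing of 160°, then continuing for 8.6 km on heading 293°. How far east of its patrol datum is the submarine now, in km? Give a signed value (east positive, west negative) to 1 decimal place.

4.3 km

Leg 1 (160°, 35.8 km): east 35.8 sin 160° = 12.24, north 35.8 cos 160° = -33.64
Leg 2 (293°, 8.6 km): east 8.6 sin 293° = -7.92, north 8.6 cos 293° = 3.36
Net east component: 4.33 km.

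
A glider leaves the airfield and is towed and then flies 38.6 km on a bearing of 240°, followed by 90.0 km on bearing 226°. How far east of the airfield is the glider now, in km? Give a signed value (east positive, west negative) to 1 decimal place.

-98.2 km

Leg 1 (240°, 38.6 km): east 38.6 sin 240° = -33.43, north 38.6 cos 240° = -19.30
Leg 2 (226°, 90.0 km): east 90.0 sin 226° = -64.74, north 90.0 cos 226° = -62.52
Net east component: -98.17 km.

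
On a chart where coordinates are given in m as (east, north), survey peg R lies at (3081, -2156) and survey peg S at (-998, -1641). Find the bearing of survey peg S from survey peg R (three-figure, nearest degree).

277°

Δeast = -998 − 3081 = -4079.00; Δnorth = -1641 − -2156 = 515.00.
Bearing = atan2(Δeast, Δnorth) mod 360° = 277.20° ≈ 277°.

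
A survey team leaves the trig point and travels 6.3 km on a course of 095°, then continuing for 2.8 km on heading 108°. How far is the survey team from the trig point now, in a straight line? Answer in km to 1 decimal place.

Leg 1 (095°, 6.3 km): east 6.3 sin 95° = 6.28, north 6.3 cos 95° = -0.55
Leg 2 (108°, 2.8 km): east 2.8 sin 108° = 2.66, north 2.8 cos 108° = -0.87
Net: 8.94 east, -1.41 north. Distance = √((8.94)² + (-1.41)²) = 9.050 km.

9.1 km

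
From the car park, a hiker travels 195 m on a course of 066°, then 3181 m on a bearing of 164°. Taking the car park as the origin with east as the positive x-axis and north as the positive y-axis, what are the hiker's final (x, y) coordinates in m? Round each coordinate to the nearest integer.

(1055, -2978)

Leg 1 (066°, 195 m): east 195 sin 66° = 178.14, north 195 cos 66° = 79.31
Leg 2 (164°, 3181 m): east 3181 sin 164° = 876.80, north 3181 cos 164° = -3057.77
Summing: 1054.94 m east, -2978.46 m north → (1055, -2978).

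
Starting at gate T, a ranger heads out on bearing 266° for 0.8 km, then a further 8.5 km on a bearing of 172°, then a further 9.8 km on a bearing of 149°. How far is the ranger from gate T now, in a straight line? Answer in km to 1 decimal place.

Leg 1 (266°, 0.8 km): east 0.8 sin 266° = -0.80, north 0.8 cos 266° = -0.06
Leg 2 (172°, 8.5 km): east 8.5 sin 172° = 1.18, north 8.5 cos 172° = -8.42
Leg 3 (149°, 9.8 km): east 9.8 sin 149° = 5.05, north 9.8 cos 149° = -8.40
Net: 5.43 east, -16.87 north. Distance = √((5.43)² + (-16.87)²) = 17.726 km.

17.7 km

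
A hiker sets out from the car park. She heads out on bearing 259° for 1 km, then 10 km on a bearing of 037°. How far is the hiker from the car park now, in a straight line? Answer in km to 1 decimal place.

9.3 km

Leg 1 (259°, 1 km): east 1 sin 259° = -0.98, north 1 cos 259° = -0.19
Leg 2 (037°, 10 km): east 10 sin 37° = 6.02, north 10 cos 37° = 7.99
Net: 5.04 east, 7.80 north. Distance = √((5.04)² + (7.80)²) = 9.281 km.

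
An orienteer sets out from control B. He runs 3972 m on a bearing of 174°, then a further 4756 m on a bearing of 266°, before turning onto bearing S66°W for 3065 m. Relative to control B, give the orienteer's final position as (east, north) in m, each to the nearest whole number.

(-7129, -5529)

Leg 1 (174°, 3972 m): east 3972 sin 174° = 415.19, north 3972 cos 174° = -3950.24
Leg 2 (266°, 4756 m): east 4756 sin 266° = -4744.41, north 4756 cos 266° = -331.76
Leg 3 (S66°W, 3065 m): east 3065 sin 246° = -2800.02, north 3065 cos 246° = -1246.65
Summing: -7129.24 m east, -5528.65 m north → (-7129, -5529).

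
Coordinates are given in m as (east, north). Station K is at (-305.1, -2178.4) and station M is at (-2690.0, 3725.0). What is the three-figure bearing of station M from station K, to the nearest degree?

Δeast = -2690.0 − -305.1 = -2384.90; Δnorth = 3725.0 − -2178.4 = 5903.40.
Bearing = atan2(Δeast, Δnorth) mod 360° = 338.00° ≈ 338°.

338°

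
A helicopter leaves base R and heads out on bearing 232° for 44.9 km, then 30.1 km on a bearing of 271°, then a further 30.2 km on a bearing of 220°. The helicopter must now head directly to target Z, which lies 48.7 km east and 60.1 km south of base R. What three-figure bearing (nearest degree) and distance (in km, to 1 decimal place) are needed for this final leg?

094°, 134.0 km

Leg 1 (232°, 44.9 km): east 44.9 sin 232° = -35.38, north 44.9 cos 232° = -27.64
Leg 2 (271°, 30.1 km): east 30.1 sin 271° = -30.10, north 30.1 cos 271° = 0.53
Leg 3 (220°, 30.2 km): east 30.2 sin 220° = -19.41, north 30.2 cos 220° = -23.13
Current position: (-84.89, -50.25). Target: (48.7, -60.1). Remaining: Δeast = 133.59, Δnorth = -9.85.
Bearing = atan2(133.59, -9.85) mod 360° = 94.22°; distance = √((133.59)² + (-9.85)²) = 133.952 km.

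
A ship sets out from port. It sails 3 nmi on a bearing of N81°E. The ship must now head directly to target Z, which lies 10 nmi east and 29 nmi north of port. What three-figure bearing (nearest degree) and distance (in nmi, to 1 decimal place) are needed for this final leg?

014°, 29.4 nmi

Leg 1 (N81°E, 3 nmi): east 3 sin 81° = 2.96, north 3 cos 81° = 0.47
Current position: (2.96, 0.47). Target: (10, 29). Remaining: Δeast = 7.04, Δnorth = 28.53.
Bearing = atan2(7.04, 28.53) mod 360° = 13.86°; distance = √((7.04)² + (28.53)²) = 29.386 nmi.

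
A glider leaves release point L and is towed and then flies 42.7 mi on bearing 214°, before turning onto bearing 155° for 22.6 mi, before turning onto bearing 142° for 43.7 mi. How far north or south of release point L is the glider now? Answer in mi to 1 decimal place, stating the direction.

Leg 1 (214°, 42.7 mi): east 42.7 sin 214° = -23.88, north 42.7 cos 214° = -35.40
Leg 2 (155°, 22.6 mi): east 22.6 sin 155° = 9.55, north 22.6 cos 155° = -20.48
Leg 3 (142°, 43.7 mi): east 43.7 sin 142° = 26.90, north 43.7 cos 142° = -34.44
Net north component: -90.32 mi.

90.3 mi south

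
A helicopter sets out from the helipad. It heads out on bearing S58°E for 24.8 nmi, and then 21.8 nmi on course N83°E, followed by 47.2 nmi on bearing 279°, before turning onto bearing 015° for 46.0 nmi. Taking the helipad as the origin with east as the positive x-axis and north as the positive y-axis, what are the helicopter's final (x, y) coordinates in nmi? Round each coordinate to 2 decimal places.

Leg 1 (S58°E, 24.8 nmi): east 24.8 sin 122° = 21.03, north 24.8 cos 122° = -13.14
Leg 2 (N83°E, 21.8 nmi): east 21.8 sin 83° = 21.64, north 21.8 cos 83° = 2.66
Leg 3 (279°, 47.2 nmi): east 47.2 sin 279° = -46.62, north 47.2 cos 279° = 7.38
Leg 4 (015°, 46.0 nmi): east 46.0 sin 15° = 11.91, north 46.0 cos 15° = 44.43
Summing: 7.96 nmi east, 41.33 nmi north → (7.96, 41.33).

(7.96, 41.33)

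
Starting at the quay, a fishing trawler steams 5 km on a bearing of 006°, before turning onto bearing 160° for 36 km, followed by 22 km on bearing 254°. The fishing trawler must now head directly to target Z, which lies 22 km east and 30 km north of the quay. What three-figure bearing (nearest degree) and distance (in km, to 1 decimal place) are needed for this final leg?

Leg 1 (006°, 5 km): east 5 sin 6° = 0.52, north 5 cos 6° = 4.97
Leg 2 (160°, 36 km): east 36 sin 160° = 12.31, north 36 cos 160° = -33.83
Leg 3 (254°, 22 km): east 22 sin 254° = -21.15, north 22 cos 254° = -6.06
Current position: (-8.31, -34.92). Target: (22, 30). Remaining: Δeast = 30.31, Δnorth = 64.92.
Bearing = atan2(30.31, 64.92) mod 360° = 25.03°; distance = √((30.31)² + (64.92)²) = 71.648 km.

025°, 71.6 km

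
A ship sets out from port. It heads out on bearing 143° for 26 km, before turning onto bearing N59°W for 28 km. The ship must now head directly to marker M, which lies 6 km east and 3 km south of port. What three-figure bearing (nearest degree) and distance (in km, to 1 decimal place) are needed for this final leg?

Leg 1 (143°, 26 km): east 26 sin 143° = 15.65, north 26 cos 143° = -20.76
Leg 2 (N59°W, 28 km): east 28 sin 301° = -24.00, north 28 cos 301° = 14.42
Current position: (-8.35, -6.34). Target: (6, -3). Remaining: Δeast = 14.35, Δnorth = 3.34.
Bearing = atan2(14.35, 3.34) mod 360° = 76.89°; distance = √((14.35)² + (3.34)²) = 14.738 km.

077°, 14.7 km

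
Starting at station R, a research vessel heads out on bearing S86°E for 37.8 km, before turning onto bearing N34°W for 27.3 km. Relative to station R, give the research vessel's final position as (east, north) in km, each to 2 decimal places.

(22.44, 20.00)

Leg 1 (S86°E, 37.8 km): east 37.8 sin 94° = 37.71, north 37.8 cos 94° = -2.64
Leg 2 (N34°W, 27.3 km): east 27.3 sin 326° = -15.27, north 27.3 cos 326° = 22.63
Summing: 22.44 km east, 20.00 km north → (22.44, 20.00).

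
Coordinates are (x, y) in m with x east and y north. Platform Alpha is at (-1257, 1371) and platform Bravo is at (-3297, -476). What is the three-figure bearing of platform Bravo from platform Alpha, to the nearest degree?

Δeast = -3297 − -1257 = -2040.00; Δnorth = -476 − 1371 = -1847.00.
Bearing = atan2(Δeast, Δnorth) mod 360° = 227.84° ≈ 228°.

228°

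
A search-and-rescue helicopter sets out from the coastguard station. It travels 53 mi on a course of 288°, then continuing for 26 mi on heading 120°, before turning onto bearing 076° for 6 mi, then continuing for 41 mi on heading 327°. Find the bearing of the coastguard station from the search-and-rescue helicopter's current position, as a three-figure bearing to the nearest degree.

Leg 1 (288°, 53 mi): east 53 sin 288° = -50.41, north 53 cos 288° = 16.38
Leg 2 (120°, 26 mi): east 26 sin 120° = 22.52, north 26 cos 120° = -13.00
Leg 3 (076°, 6 mi): east 6 sin 76° = 5.82, north 6 cos 76° = 1.45
Leg 4 (327°, 41 mi): east 41 sin 327° = -22.33, north 41 cos 327° = 34.39
Net displacement: -44.40 east, 39.21 north. Direction back to start is (44.40, -39.21): bearing = atan2(44.40, -39.21) mod 360° = 131.45° ≈ 131°.

131°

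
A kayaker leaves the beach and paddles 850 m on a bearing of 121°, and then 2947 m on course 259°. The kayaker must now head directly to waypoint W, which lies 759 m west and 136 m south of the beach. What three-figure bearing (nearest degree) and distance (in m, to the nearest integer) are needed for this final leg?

Leg 1 (121°, 850 m): east 850 sin 121° = 728.59, north 850 cos 121° = -437.78
Leg 2 (259°, 2947 m): east 2947 sin 259° = -2892.86, north 2947 cos 259° = -562.31
Current position: (-2164.26, -1000.10). Target: (-759, -136). Remaining: Δeast = 1405.26, Δnorth = 864.10.
Bearing = atan2(1405.26, 864.10) mod 360° = 58.41°; distance = √((1405.26)² + (864.10)²) = 1649.675 m.

058°, 1650 m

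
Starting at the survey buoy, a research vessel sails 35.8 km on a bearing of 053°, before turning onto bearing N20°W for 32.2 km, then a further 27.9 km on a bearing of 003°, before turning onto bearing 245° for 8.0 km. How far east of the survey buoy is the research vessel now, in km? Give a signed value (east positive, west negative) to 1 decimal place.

11.8 km

Leg 1 (053°, 35.8 km): east 35.8 sin 53° = 28.59, north 35.8 cos 53° = 21.54
Leg 2 (N20°W, 32.2 km): east 32.2 sin 340° = -11.01, north 32.2 cos 340° = 30.26
Leg 3 (003°, 27.9 km): east 27.9 sin 3° = 1.46, north 27.9 cos 3° = 27.86
Leg 4 (245°, 8.0 km): east 8.0 sin 245° = -7.25, north 8.0 cos 245° = -3.38
Net east component: 11.79 km.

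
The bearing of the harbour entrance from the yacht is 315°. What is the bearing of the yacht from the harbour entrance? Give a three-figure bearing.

Back-bearing = 315° − 180° = 135°.

135°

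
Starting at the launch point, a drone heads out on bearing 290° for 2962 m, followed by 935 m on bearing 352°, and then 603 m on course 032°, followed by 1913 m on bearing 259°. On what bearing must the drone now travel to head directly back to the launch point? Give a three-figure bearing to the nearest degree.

Leg 1 (290°, 2962 m): east 2962 sin 290° = -2783.37, north 2962 cos 290° = 1013.06
Leg 2 (352°, 935 m): east 935 sin 352° = -130.13, north 935 cos 352° = 925.90
Leg 3 (032°, 603 m): east 603 sin 32° = 319.54, north 603 cos 32° = 511.37
Leg 4 (259°, 1913 m): east 1913 sin 259° = -1877.85, north 1913 cos 259° = -365.02
Net displacement: -4471.81 east, 2085.32 north. Direction back to start is (4471.81, -2085.32): bearing = atan2(4471.81, -2085.32) mod 360° = 115.00° ≈ 115°.

115°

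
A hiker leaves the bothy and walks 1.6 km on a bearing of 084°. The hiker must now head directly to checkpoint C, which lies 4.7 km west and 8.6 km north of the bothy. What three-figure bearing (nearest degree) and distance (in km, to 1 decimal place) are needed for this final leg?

323°, 10.5 km

Leg 1 (084°, 1.6 km): east 1.6 sin 84° = 1.59, north 1.6 cos 84° = 0.17
Current position: (1.59, 0.17). Target: (-4.7, 8.6). Remaining: Δeast = -6.29, Δnorth = 8.43.
Bearing = atan2(-6.29, 8.43) mod 360° = 323.28°; distance = √((-6.29)² + (8.43)²) = 10.521 km.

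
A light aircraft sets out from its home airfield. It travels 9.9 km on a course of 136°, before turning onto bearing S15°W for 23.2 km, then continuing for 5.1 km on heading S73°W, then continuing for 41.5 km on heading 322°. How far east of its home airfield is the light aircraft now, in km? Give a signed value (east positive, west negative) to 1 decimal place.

-29.6 km

Leg 1 (136°, 9.9 km): east 9.9 sin 136° = 6.88, north 9.9 cos 136° = -7.12
Leg 2 (S15°W, 23.2 km): east 23.2 sin 195° = -6.00, north 23.2 cos 195° = -22.41
Leg 3 (S73°W, 5.1 km): east 5.1 sin 253° = -4.88, north 5.1 cos 253° = -1.49
Leg 4 (322°, 41.5 km): east 41.5 sin 322° = -25.55, north 41.5 cos 322° = 32.70
Net east component: -29.55 km.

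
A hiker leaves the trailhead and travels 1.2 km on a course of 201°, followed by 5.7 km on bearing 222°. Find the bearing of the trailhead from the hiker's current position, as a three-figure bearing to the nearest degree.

038°

Leg 1 (201°, 1.2 km): east 1.2 sin 201° = -0.43, north 1.2 cos 201° = -1.12
Leg 2 (222°, 5.7 km): east 5.7 sin 222° = -3.81, north 5.7 cos 222° = -4.24
Net displacement: -4.24 east, -5.36 north. Direction back to start is (4.24, 5.36): bearing = atan2(4.24, 5.36) mod 360° = 38.39° ≈ 038°.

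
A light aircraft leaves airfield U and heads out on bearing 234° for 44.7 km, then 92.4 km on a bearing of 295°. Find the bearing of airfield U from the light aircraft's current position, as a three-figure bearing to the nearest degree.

Leg 1 (234°, 44.7 km): east 44.7 sin 234° = -36.16, north 44.7 cos 234° = -26.27
Leg 2 (295°, 92.4 km): east 92.4 sin 295° = -83.74, north 92.4 cos 295° = 39.05
Net displacement: -119.91 east, 12.78 north. Direction back to start is (119.91, -12.78): bearing = atan2(119.91, -12.78) mod 360° = 96.08° ≈ 096°.

096°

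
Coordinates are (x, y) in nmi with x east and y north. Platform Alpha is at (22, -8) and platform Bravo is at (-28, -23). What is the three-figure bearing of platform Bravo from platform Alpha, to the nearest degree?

Δeast = -28 − 22 = -50.00; Δnorth = -23 − -8 = -15.00.
Bearing = atan2(Δeast, Δnorth) mod 360° = 253.30° ≈ 253°.

253°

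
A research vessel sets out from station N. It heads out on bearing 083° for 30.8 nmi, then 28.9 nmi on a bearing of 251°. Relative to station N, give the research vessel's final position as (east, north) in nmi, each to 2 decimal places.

Leg 1 (083°, 30.8 nmi): east 30.8 sin 83° = 30.57, north 30.8 cos 83° = 3.75
Leg 2 (251°, 28.9 nmi): east 28.9 sin 251° = -27.33, north 28.9 cos 251° = -9.41
Summing: 3.24 nmi east, -5.66 nmi north → (3.24, -5.66).

(3.24, -5.66)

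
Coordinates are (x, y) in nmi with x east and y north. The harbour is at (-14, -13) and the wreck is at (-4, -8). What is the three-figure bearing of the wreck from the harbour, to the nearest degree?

Δeast = -4 − -14 = 10.00; Δnorth = -8 − -13 = 5.00.
Bearing = atan2(Δeast, Δnorth) mod 360° = 63.43° ≈ 063°.

063°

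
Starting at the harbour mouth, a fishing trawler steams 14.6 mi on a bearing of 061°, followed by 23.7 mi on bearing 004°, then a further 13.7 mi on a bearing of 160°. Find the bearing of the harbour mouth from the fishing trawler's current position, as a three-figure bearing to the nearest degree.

227°

Leg 1 (061°, 14.6 mi): east 14.6 sin 61° = 12.77, north 14.6 cos 61° = 7.08
Leg 2 (004°, 23.7 mi): east 23.7 sin 4° = 1.65, north 23.7 cos 4° = 23.64
Leg 3 (160°, 13.7 mi): east 13.7 sin 160° = 4.69, north 13.7 cos 160° = -12.87
Net displacement: 19.11 east, 17.85 north. Direction back to start is (-19.11, -17.85): bearing = atan2(-19.11, -17.85) mod 360° = 226.96° ≈ 227°.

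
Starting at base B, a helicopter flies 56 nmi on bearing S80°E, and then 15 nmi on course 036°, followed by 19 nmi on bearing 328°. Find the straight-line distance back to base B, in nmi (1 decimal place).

57.0 nmi

Leg 1 (S80°E, 56 nmi): east 56 sin 100° = 55.15, north 56 cos 100° = -9.72
Leg 2 (036°, 15 nmi): east 15 sin 36° = 8.82, north 15 cos 36° = 12.14
Leg 3 (328°, 19 nmi): east 19 sin 328° = -10.07, north 19 cos 328° = 16.11
Net: 53.90 east, 18.52 north. Distance = √((53.90)² + (18.52)²) = 56.992 nmi.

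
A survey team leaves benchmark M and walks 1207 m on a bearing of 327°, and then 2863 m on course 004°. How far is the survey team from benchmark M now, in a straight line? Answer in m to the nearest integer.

3895 m

Leg 1 (327°, 1207 m): east 1207 sin 327° = -657.38, north 1207 cos 327° = 1012.28
Leg 2 (004°, 2863 m): east 2863 sin 4° = 199.71, north 2863 cos 4° = 2856.03
Net: -457.67 east, 3868.30 north. Distance = √((-457.67)² + (3868.30)²) = 3895.281 m.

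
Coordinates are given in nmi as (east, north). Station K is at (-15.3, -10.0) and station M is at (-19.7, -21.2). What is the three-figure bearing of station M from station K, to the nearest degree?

Δeast = -19.7 − -15.3 = -4.40; Δnorth = -21.2 − -10.0 = -11.20.
Bearing = atan2(Δeast, Δnorth) mod 360° = 201.45° ≈ 201°.

201°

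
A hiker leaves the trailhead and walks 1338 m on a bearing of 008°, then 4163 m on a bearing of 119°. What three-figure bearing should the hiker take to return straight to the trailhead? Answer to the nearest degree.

280°

Leg 1 (008°, 1338 m): east 1338 sin 8° = 186.21, north 1338 cos 8° = 1324.98
Leg 2 (119°, 4163 m): east 4163 sin 119° = 3641.04, north 4163 cos 119° = -2018.26
Net displacement: 3827.26 east, -693.28 north. Direction back to start is (-3827.26, 693.28): bearing = atan2(-3827.26, 693.28) mod 360° = 280.27° ≈ 280°.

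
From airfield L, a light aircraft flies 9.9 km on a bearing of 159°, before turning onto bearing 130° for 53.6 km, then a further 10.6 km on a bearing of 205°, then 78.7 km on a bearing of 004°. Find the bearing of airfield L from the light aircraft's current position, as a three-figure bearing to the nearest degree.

Leg 1 (159°, 9.9 km): east 9.9 sin 159° = 3.55, north 9.9 cos 159° = -9.24
Leg 2 (130°, 53.6 km): east 53.6 sin 130° = 41.06, north 53.6 cos 130° = -34.45
Leg 3 (205°, 10.6 km): east 10.6 sin 205° = -4.48, north 10.6 cos 205° = -9.61
Leg 4 (004°, 78.7 km): east 78.7 sin 4° = 5.49, north 78.7 cos 4° = 78.51
Net displacement: 45.62 east, 25.21 north. Direction back to start is (-45.62, -25.21): bearing = atan2(-45.62, -25.21) mod 360° = 241.08° ≈ 241°.

241°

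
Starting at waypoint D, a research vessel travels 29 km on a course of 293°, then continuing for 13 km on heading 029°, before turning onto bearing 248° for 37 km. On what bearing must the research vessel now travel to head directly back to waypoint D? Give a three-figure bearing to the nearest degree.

Leg 1 (293°, 29 km): east 29 sin 293° = -26.69, north 29 cos 293° = 11.33
Leg 2 (029°, 13 km): east 13 sin 29° = 6.30, north 13 cos 29° = 11.37
Leg 3 (248°, 37 km): east 37 sin 248° = -34.31, north 37 cos 248° = -13.86
Net displacement: -54.70 east, 8.84 north. Direction back to start is (54.70, -8.84): bearing = atan2(54.70, -8.84) mod 360° = 99.18° ≈ 099°.

099°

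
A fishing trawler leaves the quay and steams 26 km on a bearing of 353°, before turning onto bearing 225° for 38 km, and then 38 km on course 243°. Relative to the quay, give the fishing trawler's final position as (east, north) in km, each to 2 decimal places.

Leg 1 (353°, 26 km): east 26 sin 353° = -3.17, north 26 cos 353° = 25.81
Leg 2 (225°, 38 km): east 38 sin 225° = -26.87, north 38 cos 225° = -26.87
Leg 3 (243°, 38 km): east 38 sin 243° = -33.86, north 38 cos 243° = -17.25
Summing: -63.90 km east, -18.32 km north → (-63.90, -18.32).

(-63.90, -18.32)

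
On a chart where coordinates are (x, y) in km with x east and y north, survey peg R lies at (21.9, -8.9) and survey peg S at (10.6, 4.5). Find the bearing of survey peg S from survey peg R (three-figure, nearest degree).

Δeast = 10.6 − 21.9 = -11.30; Δnorth = 4.5 − -8.9 = 13.40.
Bearing = atan2(Δeast, Δnorth) mod 360° = 319.86° ≈ 320°.

320°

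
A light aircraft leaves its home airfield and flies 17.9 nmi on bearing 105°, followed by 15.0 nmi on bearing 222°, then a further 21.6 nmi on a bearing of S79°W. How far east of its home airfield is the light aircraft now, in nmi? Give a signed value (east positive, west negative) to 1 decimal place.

-14.0 nmi

Leg 1 (105°, 17.9 nmi): east 17.9 sin 105° = 17.29, north 17.9 cos 105° = -4.63
Leg 2 (222°, 15.0 nmi): east 15.0 sin 222° = -10.04, north 15.0 cos 222° = -11.15
Leg 3 (S79°W, 21.6 nmi): east 21.6 sin 259° = -21.20, north 21.6 cos 259° = -4.12
Net east component: -13.95 nmi.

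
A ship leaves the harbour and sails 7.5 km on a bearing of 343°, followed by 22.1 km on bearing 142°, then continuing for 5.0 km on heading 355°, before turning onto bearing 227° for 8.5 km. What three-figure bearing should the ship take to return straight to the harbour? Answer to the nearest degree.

337°

Leg 1 (343°, 7.5 km): east 7.5 sin 343° = -2.19, north 7.5 cos 343° = 7.17
Leg 2 (142°, 22.1 km): east 22.1 sin 142° = 13.61, north 22.1 cos 142° = -17.42
Leg 3 (355°, 5.0 km): east 5.0 sin 355° = -0.44, north 5.0 cos 355° = 4.98
Leg 4 (227°, 8.5 km): east 8.5 sin 227° = -6.22, north 8.5 cos 227° = -5.80
Net displacement: 4.76 east, -11.06 north. Direction back to start is (-4.76, 11.06): bearing = atan2(-4.76, 11.06) mod 360° = 336.71° ≈ 337°.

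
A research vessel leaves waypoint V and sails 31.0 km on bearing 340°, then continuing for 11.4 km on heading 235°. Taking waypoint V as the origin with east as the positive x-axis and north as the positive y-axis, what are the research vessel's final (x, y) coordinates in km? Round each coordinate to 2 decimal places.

(-19.94, 22.59)

Leg 1 (340°, 31.0 km): east 31.0 sin 340° = -10.60, north 31.0 cos 340° = 29.13
Leg 2 (235°, 11.4 km): east 11.4 sin 235° = -9.34, north 11.4 cos 235° = -6.54
Summing: -19.94 km east, 22.59 km north → (-19.94, 22.59).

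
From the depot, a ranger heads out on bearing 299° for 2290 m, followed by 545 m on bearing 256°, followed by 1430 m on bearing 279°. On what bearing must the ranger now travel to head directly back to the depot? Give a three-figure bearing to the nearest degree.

Leg 1 (299°, 2290 m): east 2290 sin 299° = -2002.88, north 2290 cos 299° = 1110.21
Leg 2 (256°, 545 m): east 545 sin 256° = -528.81, north 545 cos 256° = -131.85
Leg 3 (279°, 1430 m): east 1430 sin 279° = -1412.39, north 1430 cos 279° = 223.70
Net displacement: -3944.08 east, 1202.07 north. Direction back to start is (3944.08, -1202.07): bearing = atan2(3944.08, -1202.07) mod 360° = 106.95° ≈ 107°.

107°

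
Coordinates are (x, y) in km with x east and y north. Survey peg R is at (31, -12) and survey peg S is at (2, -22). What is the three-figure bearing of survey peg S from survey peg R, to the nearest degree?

251°

Δeast = 2 − 31 = -29.00; Δnorth = -22 − -12 = -10.00.
Bearing = atan2(Δeast, Δnorth) mod 360° = 250.97° ≈ 251°.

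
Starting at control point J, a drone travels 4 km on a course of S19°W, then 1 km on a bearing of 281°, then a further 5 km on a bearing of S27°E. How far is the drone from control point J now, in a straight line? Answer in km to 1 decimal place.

8.0 km

Leg 1 (S19°W, 4 km): east 4 sin 199° = -1.30, north 4 cos 199° = -3.78
Leg 2 (281°, 1 km): east 1 sin 281° = -0.98, north 1 cos 281° = 0.19
Leg 3 (S27°E, 5 km): east 5 sin 153° = 2.27, north 5 cos 153° = -4.46
Net: -0.01 east, -8.05 north. Distance = √((-0.01)² + (-8.05)²) = 8.046 km.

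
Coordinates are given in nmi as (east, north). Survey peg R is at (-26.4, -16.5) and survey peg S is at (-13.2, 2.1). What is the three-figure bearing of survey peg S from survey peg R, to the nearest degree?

035°

Δeast = -13.2 − -26.4 = 13.20; Δnorth = 2.1 − -16.5 = 18.60.
Bearing = atan2(Δeast, Δnorth) mod 360° = 35.36° ≈ 035°.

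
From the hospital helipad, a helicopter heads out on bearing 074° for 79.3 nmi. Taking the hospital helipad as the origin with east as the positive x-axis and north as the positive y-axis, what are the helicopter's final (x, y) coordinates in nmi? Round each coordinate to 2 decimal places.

Leg 1 (074°, 79.3 nmi): east 79.3 sin 74° = 76.23, north 79.3 cos 74° = 21.86
Summing: 76.23 nmi east, 21.86 nmi north → (76.23, 21.86).

(76.23, 21.86)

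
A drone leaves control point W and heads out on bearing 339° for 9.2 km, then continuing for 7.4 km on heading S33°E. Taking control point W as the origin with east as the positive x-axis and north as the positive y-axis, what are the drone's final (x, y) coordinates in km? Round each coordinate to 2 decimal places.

Leg 1 (339°, 9.2 km): east 9.2 sin 339° = -3.30, north 9.2 cos 339° = 8.59
Leg 2 (S33°E, 7.4 km): east 7.4 sin 147° = 4.03, north 7.4 cos 147° = -6.21
Summing: 0.73 km east, 2.38 km north → (0.73, 2.38).

(0.73, 2.38)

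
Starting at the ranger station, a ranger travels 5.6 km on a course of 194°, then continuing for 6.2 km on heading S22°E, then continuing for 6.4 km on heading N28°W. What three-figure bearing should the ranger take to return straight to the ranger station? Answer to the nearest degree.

020°

Leg 1 (194°, 5.6 km): east 5.6 sin 194° = -1.35, north 5.6 cos 194° = -5.43
Leg 2 (S22°E, 6.2 km): east 6.2 sin 158° = 2.32, north 6.2 cos 158° = -5.75
Leg 3 (N28°W, 6.4 km): east 6.4 sin 332° = -3.00, north 6.4 cos 332° = 5.65
Net displacement: -2.04 east, -5.53 north. Direction back to start is (2.04, 5.53): bearing = atan2(2.04, 5.53) mod 360° = 20.22° ≈ 020°.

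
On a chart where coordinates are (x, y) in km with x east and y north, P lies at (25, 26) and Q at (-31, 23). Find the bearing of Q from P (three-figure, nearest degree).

Δeast = -31 − 25 = -56.00; Δnorth = 23 − 26 = -3.00.
Bearing = atan2(Δeast, Δnorth) mod 360° = 266.93° ≈ 267°.

267°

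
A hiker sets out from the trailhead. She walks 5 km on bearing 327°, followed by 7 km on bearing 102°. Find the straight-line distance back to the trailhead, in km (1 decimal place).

5.0 km

Leg 1 (327°, 5 km): east 5 sin 327° = -2.72, north 5 cos 327° = 4.19
Leg 2 (102°, 7 km): east 7 sin 102° = 6.85, north 7 cos 102° = -1.46
Net: 4.12 east, 2.74 north. Distance = √((4.12)² + (2.74)²) = 4.950 km.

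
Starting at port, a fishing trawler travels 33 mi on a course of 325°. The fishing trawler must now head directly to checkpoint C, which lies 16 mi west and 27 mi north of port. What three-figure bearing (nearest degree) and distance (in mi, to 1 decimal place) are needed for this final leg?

Leg 1 (325°, 33 mi): east 33 sin 325° = -18.93, north 33 cos 325° = 27.03
Current position: (-18.93, 27.03). Target: (-16, 27). Remaining: Δeast = 2.93, Δnorth = -0.03.
Bearing = atan2(2.93, -0.03) mod 360° = 90.63°; distance = √((2.93)² + (-0.03)²) = 2.928 mi.

091°, 2.9 mi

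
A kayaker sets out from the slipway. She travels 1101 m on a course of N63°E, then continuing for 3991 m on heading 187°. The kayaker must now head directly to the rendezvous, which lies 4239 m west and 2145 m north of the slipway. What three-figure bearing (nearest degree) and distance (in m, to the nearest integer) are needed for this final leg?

Leg 1 (N63°E, 1101 m): east 1101 sin 63° = 981.00, north 1101 cos 63° = 499.84
Leg 2 (187°, 3991 m): east 3991 sin 187° = -486.38, north 3991 cos 187° = -3961.25
Current position: (494.62, -3461.41). Target: (-4239, 2145). Remaining: Δeast = -4733.62, Δnorth = 5606.41.
Bearing = atan2(-4733.62, 5606.41) mod 360° = 319.82°; distance = √((-4733.62)² + (5606.41)²) = 7337.503 m.

320°, 7338 m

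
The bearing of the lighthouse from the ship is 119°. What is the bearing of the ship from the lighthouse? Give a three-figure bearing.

299°

Back-bearing = 119° + 180° = 299°.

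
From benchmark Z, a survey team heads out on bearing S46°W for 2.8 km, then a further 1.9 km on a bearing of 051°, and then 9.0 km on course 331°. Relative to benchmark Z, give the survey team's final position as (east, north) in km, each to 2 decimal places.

(-4.90, 7.12)

Leg 1 (S46°W, 2.8 km): east 2.8 sin 226° = -2.01, north 2.8 cos 226° = -1.95
Leg 2 (051°, 1.9 km): east 1.9 sin 51° = 1.48, north 1.9 cos 51° = 1.20
Leg 3 (331°, 9.0 km): east 9.0 sin 331° = -4.36, north 9.0 cos 331° = 7.87
Summing: -4.90 km east, 7.12 km north → (-4.90, 7.12).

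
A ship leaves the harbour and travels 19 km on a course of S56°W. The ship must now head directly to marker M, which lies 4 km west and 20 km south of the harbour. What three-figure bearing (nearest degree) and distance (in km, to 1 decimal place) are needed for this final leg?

Leg 1 (S56°W, 19 km): east 19 sin 236° = -15.75, north 19 cos 236° = -10.62
Current position: (-15.75, -10.62). Target: (-4, -20). Remaining: Δeast = 11.75, Δnorth = -9.38.
Bearing = atan2(11.75, -9.38) mod 360° = 128.58°; distance = √((11.75)² + (-9.38)²) = 15.033 km.

129°, 15.0 km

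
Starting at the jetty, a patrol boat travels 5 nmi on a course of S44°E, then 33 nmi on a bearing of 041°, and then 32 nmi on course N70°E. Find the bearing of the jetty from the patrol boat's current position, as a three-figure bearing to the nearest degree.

240°

Leg 1 (S44°E, 5 nmi): east 5 sin 136° = 3.47, north 5 cos 136° = -3.60
Leg 2 (041°, 33 nmi): east 33 sin 41° = 21.65, north 33 cos 41° = 24.91
Leg 3 (N70°E, 32 nmi): east 32 sin 70° = 30.07, north 32 cos 70° = 10.94
Net displacement: 55.19 east, 32.25 north. Direction back to start is (-55.19, -32.25): bearing = atan2(-55.19, -32.25) mod 360° = 239.70° ≈ 240°.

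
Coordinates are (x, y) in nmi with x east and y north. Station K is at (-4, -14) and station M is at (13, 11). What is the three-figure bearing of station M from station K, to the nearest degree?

Δeast = 13 − -4 = 17.00; Δnorth = 11 − -14 = 25.00.
Bearing = atan2(Δeast, Δnorth) mod 360° = 34.22° ≈ 034°.

034°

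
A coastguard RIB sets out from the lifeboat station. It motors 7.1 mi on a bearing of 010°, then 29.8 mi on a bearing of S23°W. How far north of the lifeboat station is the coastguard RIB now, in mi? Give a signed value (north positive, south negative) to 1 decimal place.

-20.4 mi

Leg 1 (010°, 7.1 mi): east 7.1 sin 10° = 1.23, north 7.1 cos 10° = 6.99
Leg 2 (S23°W, 29.8 mi): east 29.8 sin 203° = -11.64, north 29.8 cos 203° = -27.43
Net north component: -20.44 mi.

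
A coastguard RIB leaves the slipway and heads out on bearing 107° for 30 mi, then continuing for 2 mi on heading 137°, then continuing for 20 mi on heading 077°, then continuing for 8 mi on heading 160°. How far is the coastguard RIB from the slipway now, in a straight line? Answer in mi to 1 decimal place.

Leg 1 (107°, 30 mi): east 30 sin 107° = 28.69, north 30 cos 107° = -8.77
Leg 2 (137°, 2 mi): east 2 sin 137° = 1.36, north 2 cos 137° = -1.46
Leg 3 (077°, 20 mi): east 20 sin 77° = 19.49, north 20 cos 77° = 4.50
Leg 4 (160°, 8 mi): east 8 sin 160° = 2.74, north 8 cos 160° = -7.52
Net: 52.28 east, -13.25 north. Distance = √((52.28)² + (-13.25)²) = 53.930 mi.

53.9 mi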